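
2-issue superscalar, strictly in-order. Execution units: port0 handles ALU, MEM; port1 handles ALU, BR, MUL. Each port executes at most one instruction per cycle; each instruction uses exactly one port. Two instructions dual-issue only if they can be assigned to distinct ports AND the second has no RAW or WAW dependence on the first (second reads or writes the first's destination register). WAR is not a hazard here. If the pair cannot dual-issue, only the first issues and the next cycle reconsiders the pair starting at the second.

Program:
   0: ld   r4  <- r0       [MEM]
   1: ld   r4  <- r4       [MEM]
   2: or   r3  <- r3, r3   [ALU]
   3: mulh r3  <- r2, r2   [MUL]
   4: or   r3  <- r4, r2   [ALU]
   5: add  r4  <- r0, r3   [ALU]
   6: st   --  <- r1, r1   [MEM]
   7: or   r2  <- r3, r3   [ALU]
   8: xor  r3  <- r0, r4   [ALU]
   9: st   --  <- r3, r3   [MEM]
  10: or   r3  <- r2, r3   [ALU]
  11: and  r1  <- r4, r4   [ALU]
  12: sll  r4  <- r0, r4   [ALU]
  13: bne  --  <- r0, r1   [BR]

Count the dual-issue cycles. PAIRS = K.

0. ld @i0  | no-port MEM/MEM
1. ld or @i1,i2  | 2-wide
2. mulh @i3  | WAW r3
3. or @i4  | RAW r3
4. add st @i5,i6  | 2-wide
5. or xor @i7,i8  | 2-wide
6. st or @i9,i10  | 2-wide
7. and sll @i11,i12  | 2-wide
8. bne @i13  | tail

PAIRS = 5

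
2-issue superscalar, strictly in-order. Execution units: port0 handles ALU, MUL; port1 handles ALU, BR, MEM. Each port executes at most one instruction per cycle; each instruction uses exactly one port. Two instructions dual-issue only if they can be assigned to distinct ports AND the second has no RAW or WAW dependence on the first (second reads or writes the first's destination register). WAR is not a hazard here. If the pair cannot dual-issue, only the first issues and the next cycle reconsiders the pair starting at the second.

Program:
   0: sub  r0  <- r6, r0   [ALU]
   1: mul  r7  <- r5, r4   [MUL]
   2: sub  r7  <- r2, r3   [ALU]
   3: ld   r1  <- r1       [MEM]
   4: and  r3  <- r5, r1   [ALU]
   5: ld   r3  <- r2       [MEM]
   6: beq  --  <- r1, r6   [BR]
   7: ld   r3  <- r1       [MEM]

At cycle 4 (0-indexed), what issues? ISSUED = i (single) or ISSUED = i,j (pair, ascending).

  cy0 -> i0+i1 (sub.ALU/mul.MUL) 2-wide
  cy1 -> i2+i3 (sub.ALU/ld.MEM) 2-wide
  cy2 -> i4 (and.ALU) WAW r3
  cy3 -> i5 (ld.MEM) no-port MEM/BR
  cy4 -> i6 (beq.BR) no-port BR/MEM
  cy5 -> i7 (ld.MEM) tail

ISSUED = 6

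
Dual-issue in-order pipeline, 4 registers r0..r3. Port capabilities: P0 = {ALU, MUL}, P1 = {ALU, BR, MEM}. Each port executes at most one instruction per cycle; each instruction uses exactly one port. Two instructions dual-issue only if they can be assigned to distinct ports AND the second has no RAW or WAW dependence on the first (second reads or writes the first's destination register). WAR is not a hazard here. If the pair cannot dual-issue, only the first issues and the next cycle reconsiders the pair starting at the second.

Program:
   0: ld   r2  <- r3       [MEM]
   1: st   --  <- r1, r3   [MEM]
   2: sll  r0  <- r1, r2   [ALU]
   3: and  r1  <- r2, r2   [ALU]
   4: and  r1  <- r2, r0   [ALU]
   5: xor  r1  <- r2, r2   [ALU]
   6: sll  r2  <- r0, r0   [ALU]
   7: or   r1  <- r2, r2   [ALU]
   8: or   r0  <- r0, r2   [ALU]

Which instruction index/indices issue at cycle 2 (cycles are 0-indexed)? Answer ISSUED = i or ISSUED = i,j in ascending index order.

0. ld.MEM @i0  | no-port MEM/MEM
1. st.MEM/sll.ALU @i1,i2  | pair
2. and.ALU @i3  | WAW r1
3. and.ALU @i4  | WAW r1
4. xor.ALU/sll.ALU @i5,i6  | pair
5. or.ALU/or.ALU @i7,i8  | pair

ISSUED = 3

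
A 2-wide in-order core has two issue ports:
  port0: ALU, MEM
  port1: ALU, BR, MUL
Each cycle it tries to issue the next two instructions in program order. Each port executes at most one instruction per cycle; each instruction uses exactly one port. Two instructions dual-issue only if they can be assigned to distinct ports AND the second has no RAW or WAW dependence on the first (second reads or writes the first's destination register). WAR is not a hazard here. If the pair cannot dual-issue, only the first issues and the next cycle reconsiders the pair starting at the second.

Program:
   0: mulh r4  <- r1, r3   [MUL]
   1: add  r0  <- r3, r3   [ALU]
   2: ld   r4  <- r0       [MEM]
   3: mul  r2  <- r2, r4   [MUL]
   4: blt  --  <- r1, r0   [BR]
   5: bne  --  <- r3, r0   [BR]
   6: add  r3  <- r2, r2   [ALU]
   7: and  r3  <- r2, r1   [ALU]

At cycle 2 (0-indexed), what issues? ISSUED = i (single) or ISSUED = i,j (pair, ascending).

ISSUED = 3

c0: i0&i1 mulh add  dual
c1: i2 ld  RAW r4
c2: i3 mul  no-port MUL/BR
c3: i4 blt  no-port BR/BR
c4: i5&i6 bne add  dual
c5: i7 and  tail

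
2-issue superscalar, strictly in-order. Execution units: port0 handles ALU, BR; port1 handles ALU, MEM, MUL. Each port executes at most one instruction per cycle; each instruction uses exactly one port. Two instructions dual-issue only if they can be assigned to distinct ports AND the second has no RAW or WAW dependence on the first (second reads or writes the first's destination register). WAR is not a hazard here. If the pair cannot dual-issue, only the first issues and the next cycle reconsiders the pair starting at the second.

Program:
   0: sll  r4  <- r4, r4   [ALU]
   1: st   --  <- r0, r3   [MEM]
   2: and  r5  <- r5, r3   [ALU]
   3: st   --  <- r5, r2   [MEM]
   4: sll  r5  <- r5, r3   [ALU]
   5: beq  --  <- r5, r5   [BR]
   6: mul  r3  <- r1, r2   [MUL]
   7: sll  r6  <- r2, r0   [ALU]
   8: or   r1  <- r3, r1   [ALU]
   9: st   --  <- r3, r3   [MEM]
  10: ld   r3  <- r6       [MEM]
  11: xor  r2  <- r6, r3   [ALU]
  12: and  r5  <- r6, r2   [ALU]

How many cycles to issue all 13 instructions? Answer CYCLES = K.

CYCLES = 9

#0 head=0: sll.ALU/st.MEM i0,i1 dual
#1 head=2: and.ALU i2 RAW r5
#2 head=3: st.MEM/sll.ALU i3,i4 dual
#3 head=5: beq.BR/mul.MUL i5,i6 dual
#4 head=7: sll.ALU/or.ALU i7,i8 dual
#5 head=9: st.MEM i9 no-port MEM/MEM
#6 head=10: ld.MEM i10 RAW r3
#7 head=11: xor.ALU i11 RAW r2
#8 head=12: and.ALU i12 tail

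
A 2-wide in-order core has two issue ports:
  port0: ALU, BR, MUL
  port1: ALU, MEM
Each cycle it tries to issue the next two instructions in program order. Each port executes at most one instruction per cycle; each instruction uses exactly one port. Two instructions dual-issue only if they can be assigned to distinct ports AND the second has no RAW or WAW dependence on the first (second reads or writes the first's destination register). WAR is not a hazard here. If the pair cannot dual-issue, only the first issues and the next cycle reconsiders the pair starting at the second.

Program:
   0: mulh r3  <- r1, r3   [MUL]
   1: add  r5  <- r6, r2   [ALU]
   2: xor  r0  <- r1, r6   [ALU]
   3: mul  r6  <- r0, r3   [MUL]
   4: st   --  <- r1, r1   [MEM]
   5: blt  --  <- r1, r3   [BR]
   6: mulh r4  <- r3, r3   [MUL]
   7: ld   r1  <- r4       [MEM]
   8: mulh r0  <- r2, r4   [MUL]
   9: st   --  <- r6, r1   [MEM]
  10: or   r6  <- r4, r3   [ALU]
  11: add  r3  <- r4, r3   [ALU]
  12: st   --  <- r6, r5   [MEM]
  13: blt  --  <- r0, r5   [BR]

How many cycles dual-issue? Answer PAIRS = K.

0. mulh.MUL+add.ALU @i0,i1  | 2-wide
1. xor.ALU @i2  | RAW r0
2. mul.MUL+st.MEM @i3,i4  | 2-wide
3. blt.BR @i5  | no-port BR/MUL
4. mulh.MUL @i6  | RAW r4
5. ld.MEM+mulh.MUL @i7,i8  | 2-wide
6. st.MEM+or.ALU @i9,i10  | 2-wide
7. add.ALU+st.MEM @i11,i12  | 2-wide
8. blt.BR @i13  | tail

PAIRS = 5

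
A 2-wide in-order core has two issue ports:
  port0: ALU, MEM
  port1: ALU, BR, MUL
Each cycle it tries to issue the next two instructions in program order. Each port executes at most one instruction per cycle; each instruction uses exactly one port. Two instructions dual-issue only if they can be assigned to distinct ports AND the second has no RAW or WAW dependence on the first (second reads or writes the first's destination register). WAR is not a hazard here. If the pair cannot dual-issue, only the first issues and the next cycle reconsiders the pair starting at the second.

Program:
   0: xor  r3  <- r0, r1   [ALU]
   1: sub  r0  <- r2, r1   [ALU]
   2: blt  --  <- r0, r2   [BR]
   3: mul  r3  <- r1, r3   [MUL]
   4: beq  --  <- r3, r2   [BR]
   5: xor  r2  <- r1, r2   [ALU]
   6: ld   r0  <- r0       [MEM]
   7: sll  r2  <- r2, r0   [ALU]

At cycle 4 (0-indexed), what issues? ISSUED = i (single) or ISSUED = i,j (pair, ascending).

  cy0 -> i0,i1 (xor+sub) 2-wide
  cy1 -> i2 (blt) no-port BR/MUL
  cy2 -> i3 (mul) no-port MUL/BR
  cy3 -> i4,i5 (beq+xor) 2-wide
  cy4 -> i6 (ld) RAW r0
  cy5 -> i7 (sll) tail

ISSUED = 6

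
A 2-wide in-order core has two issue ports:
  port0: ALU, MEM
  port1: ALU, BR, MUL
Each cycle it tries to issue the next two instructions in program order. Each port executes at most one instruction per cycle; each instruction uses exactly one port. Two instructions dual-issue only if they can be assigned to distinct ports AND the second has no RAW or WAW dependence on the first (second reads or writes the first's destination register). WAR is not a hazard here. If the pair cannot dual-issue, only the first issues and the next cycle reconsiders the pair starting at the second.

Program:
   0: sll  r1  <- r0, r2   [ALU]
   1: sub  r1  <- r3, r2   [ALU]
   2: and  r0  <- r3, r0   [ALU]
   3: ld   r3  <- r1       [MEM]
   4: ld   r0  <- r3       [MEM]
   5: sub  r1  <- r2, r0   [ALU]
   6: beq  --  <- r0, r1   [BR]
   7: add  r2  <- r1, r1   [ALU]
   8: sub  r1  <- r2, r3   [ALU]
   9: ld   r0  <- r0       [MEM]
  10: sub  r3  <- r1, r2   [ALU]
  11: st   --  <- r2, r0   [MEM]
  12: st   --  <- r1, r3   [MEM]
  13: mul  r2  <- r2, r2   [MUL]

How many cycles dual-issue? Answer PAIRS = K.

t=0 i0:sll.ALU ; WAW r1
t=1 i1/i2:sub.ALU and.ALU ; 2-wide
t=2 i3:ld.MEM ; no-port MEM/MEM
t=3 i4:ld.MEM ; RAW r0
t=4 i5:sub.ALU ; RAW r1
t=5 i6/i7:beq.BR add.ALU ; 2-wide
t=6 i8/i9:sub.ALU ld.MEM ; 2-wide
t=7 i10/i11:sub.ALU st.MEM ; 2-wide
t=8 i12/i13:st.MEM mul.MUL ; 2-wide

PAIRS = 5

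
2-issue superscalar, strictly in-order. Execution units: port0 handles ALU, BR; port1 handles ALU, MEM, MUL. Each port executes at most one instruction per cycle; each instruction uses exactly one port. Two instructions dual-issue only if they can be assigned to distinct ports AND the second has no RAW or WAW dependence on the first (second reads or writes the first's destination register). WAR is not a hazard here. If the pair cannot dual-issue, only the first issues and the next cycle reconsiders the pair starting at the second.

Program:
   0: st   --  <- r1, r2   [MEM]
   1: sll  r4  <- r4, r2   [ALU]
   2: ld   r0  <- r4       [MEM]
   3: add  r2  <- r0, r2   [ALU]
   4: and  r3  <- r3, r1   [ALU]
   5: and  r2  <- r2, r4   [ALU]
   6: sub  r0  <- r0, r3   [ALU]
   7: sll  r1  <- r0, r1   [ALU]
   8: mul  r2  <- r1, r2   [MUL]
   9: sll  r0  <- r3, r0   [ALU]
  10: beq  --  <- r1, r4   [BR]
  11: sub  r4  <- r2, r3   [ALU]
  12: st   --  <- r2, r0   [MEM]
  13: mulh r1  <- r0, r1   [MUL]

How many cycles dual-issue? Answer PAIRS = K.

  cy0 -> i0+i1 (st.MEM/sll.ALU) dual
  cy1 -> i2 (ld.MEM) RAW r0
  cy2 -> i3+i4 (add.ALU/and.ALU) dual
  cy3 -> i5+i6 (and.ALU/sub.ALU) dual
  cy4 -> i7 (sll.ALU) RAW r1
  cy5 -> i8+i9 (mul.MUL/sll.ALU) dual
  cy6 -> i10+i11 (beq.BR/sub.ALU) dual
  cy7 -> i12 (st.MEM) no-port MEM/MUL
  cy8 -> i13 (mulh.MUL) tail

PAIRS = 5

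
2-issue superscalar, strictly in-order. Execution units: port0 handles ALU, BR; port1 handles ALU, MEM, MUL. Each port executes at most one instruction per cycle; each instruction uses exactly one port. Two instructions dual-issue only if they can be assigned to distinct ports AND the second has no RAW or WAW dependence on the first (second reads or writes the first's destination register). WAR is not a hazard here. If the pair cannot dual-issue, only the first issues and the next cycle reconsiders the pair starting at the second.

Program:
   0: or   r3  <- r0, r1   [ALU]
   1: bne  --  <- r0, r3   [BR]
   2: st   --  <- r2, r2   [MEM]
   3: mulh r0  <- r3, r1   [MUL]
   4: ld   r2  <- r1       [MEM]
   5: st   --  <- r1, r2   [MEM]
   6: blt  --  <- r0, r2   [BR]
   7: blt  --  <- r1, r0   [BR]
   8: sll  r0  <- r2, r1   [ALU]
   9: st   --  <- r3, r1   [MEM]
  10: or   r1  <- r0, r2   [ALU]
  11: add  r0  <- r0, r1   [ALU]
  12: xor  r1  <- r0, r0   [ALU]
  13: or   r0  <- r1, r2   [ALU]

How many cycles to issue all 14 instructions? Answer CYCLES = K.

[0] i0  or  -- RAW r3
[1] i1&i2  bne;st  -- dual
[2] i3  mulh  -- no-port MUL/MEM
[3] i4  ld  -- no-port MEM/MEM
[4] i5&i6  st;blt  -- dual
[5] i7&i8  blt;sll  -- dual
[6] i9&i10  st;or  -- dual
[7] i11  add  -- RAW r0
[8] i12  xor  -- RAW r1
[9] i13  or  -- tail

CYCLES = 10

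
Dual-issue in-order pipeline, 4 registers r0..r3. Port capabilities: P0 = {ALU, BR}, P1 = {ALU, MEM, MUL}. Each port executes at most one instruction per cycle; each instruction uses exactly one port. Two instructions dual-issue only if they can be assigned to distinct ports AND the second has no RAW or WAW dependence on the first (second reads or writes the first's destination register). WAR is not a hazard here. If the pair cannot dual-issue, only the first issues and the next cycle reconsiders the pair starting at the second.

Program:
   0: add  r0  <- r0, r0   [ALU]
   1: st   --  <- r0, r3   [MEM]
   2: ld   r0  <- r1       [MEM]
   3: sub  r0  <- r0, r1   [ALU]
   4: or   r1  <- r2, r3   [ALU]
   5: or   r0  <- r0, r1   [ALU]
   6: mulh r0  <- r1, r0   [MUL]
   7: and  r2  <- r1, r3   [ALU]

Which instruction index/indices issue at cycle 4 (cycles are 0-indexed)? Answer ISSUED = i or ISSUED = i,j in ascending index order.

t=0 i0:add.ALU ; RAW r0
t=1 i1:st.MEM ; no-port MEM/MEM
t=2 i2:ld.MEM ; RAW+WAW r0
t=3 i3+i4:sub.ALU;or.ALU ; dual
t=4 i5:or.ALU ; RAW+WAW r0
t=5 i6+i7:mulh.MUL;and.ALU ; dual

ISSUED = 5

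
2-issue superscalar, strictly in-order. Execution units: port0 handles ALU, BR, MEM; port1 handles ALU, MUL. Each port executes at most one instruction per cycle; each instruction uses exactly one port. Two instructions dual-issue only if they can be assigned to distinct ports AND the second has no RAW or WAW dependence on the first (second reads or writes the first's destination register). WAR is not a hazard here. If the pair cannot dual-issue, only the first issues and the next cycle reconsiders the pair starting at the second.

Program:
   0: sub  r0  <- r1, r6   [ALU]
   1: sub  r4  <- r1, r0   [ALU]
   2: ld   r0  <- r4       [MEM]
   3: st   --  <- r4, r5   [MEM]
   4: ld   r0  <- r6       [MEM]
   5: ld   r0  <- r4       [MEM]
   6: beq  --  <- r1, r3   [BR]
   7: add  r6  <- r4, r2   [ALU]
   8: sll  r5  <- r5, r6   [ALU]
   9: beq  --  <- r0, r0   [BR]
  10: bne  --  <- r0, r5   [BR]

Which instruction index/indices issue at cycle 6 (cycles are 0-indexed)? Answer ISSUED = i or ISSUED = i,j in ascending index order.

0. sub.ALU @i0  | RAW r0
1. sub.ALU @i1  | RAW r4
2. ld.MEM @i2  | no-port MEM/MEM
3. st.MEM @i3  | no-port MEM/MEM
4. ld.MEM @i4  | no-port MEM/MEM
5. ld.MEM @i5  | no-port MEM/BR
6. beq.BR add.ALU @i6/i7  | pair
7. sll.ALU beq.BR @i8/i9  | pair
8. bne.BR @i10  | tail

ISSUED = 6,7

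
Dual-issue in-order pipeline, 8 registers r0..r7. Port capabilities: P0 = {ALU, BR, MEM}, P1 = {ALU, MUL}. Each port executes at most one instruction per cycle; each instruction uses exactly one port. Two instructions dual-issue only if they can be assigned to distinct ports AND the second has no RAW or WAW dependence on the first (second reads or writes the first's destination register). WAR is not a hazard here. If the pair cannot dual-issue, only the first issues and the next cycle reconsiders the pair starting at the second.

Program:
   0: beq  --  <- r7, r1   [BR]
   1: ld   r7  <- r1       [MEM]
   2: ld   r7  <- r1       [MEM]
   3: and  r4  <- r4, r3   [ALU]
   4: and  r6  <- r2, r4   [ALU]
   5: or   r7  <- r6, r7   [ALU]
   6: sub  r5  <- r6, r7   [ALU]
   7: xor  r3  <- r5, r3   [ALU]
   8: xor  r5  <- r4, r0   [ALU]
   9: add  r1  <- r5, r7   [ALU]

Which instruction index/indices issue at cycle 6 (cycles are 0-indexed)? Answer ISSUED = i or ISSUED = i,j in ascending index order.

#0 head=0: beq.BR i0 no-port BR/MEM
#1 head=1: ld.MEM i1 no-port MEM/MEM
#2 head=2: ld.MEM/and.ALU i2+i3 2-wide
#3 head=4: and.ALU i4 RAW r6
#4 head=5: or.ALU i5 RAW r7
#5 head=6: sub.ALU i6 RAW r5
#6 head=7: xor.ALU/xor.ALU i7+i8 2-wide
#7 head=9: add.ALU i9 tail

ISSUED = 7,8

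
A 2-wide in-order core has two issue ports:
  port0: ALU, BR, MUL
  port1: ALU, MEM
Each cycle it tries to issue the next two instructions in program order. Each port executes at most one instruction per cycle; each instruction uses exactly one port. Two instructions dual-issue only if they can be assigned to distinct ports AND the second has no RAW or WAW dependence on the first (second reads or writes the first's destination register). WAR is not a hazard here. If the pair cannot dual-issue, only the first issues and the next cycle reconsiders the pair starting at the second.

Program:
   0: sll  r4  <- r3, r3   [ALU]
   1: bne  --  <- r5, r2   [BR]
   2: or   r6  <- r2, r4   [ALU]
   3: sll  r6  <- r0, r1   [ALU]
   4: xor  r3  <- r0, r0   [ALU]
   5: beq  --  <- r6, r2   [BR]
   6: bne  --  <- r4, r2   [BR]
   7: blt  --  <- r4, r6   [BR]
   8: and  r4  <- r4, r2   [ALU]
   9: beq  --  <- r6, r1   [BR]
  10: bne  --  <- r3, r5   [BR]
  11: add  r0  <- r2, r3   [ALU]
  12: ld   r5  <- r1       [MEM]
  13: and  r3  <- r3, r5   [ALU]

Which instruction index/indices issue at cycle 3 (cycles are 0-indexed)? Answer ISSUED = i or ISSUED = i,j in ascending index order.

  cy0 -> i0+i1 (sll.ALU/bne.BR) pair
  cy1 -> i2 (or.ALU) WAW r6
  cy2 -> i3+i4 (sll.ALU/xor.ALU) pair
  cy3 -> i5 (beq.BR) no-port BR/BR
  cy4 -> i6 (bne.BR) no-port BR/BR
  cy5 -> i7+i8 (blt.BR/and.ALU) pair
  cy6 -> i9 (beq.BR) no-port BR/BR
  cy7 -> i10+i11 (bne.BR/add.ALU) pair
  cy8 -> i12 (ld.MEM) RAW r5
  cy9 -> i13 (and.ALU) tail

ISSUED = 5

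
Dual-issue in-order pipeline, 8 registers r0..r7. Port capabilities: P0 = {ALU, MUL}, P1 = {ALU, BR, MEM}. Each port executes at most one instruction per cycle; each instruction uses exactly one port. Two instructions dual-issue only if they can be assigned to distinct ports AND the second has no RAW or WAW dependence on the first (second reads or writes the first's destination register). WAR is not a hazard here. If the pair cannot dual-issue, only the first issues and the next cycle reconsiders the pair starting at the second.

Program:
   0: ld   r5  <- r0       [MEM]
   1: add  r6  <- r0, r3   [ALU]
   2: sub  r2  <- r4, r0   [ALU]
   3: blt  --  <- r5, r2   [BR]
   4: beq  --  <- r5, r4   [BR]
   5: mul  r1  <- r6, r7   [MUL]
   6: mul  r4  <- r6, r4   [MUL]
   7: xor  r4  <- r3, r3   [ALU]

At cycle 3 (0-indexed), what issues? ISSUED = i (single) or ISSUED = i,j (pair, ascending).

ISSUED = 4,5

#0 head=0: ld.MEM/add.ALU i0&i1 dual
#1 head=2: sub.ALU i2 RAW r2
#2 head=3: blt.BR i3 no-port BR/BR
#3 head=4: beq.BR/mul.MUL i4&i5 dual
#4 head=6: mul.MUL i6 WAW r4
#5 head=7: xor.ALU i7 tail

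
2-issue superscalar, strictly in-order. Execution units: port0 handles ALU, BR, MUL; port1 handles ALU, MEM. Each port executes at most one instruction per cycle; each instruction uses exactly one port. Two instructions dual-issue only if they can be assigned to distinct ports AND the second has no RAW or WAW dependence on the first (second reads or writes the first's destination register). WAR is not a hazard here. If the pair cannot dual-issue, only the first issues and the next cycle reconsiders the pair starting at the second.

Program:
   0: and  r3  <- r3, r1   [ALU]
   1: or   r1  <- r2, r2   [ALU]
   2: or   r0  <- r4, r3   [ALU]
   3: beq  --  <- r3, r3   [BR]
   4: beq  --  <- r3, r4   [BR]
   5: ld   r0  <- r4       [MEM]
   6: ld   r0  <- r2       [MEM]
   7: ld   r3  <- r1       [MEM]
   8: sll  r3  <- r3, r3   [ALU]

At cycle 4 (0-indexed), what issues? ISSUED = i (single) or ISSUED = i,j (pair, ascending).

ISSUED = 7

  cy0 -> i0/i1 (and+or) pair
  cy1 -> i2/i3 (or+beq) pair
  cy2 -> i4/i5 (beq+ld) pair
  cy3 -> i6 (ld) no-port MEM/MEM
  cy4 -> i7 (ld) RAW+WAW r3
  cy5 -> i8 (sll) tail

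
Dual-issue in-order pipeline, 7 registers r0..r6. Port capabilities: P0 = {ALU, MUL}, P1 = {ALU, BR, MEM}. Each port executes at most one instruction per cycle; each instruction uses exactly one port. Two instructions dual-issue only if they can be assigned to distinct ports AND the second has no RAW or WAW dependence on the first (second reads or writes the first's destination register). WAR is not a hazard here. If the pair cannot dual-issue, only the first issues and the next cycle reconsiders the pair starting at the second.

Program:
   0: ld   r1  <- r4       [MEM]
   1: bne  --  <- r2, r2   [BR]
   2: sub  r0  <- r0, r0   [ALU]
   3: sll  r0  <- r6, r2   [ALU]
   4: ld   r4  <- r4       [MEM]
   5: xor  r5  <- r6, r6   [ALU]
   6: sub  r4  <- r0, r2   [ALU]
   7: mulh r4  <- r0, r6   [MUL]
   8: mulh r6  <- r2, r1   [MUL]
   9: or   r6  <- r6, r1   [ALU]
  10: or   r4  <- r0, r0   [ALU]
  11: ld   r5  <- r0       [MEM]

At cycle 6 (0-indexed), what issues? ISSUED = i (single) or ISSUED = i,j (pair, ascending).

0. ld @i0  | no-port MEM/BR
1. bne/sub @i1,i2  | pair
2. sll/ld @i3,i4  | pair
3. xor/sub @i5,i6  | pair
4. mulh @i7  | no-port MUL/MUL
5. mulh @i8  | RAW+WAW r6
6. or/or @i9,i10  | pair
7. ld @i11  | tail

ISSUED = 9,10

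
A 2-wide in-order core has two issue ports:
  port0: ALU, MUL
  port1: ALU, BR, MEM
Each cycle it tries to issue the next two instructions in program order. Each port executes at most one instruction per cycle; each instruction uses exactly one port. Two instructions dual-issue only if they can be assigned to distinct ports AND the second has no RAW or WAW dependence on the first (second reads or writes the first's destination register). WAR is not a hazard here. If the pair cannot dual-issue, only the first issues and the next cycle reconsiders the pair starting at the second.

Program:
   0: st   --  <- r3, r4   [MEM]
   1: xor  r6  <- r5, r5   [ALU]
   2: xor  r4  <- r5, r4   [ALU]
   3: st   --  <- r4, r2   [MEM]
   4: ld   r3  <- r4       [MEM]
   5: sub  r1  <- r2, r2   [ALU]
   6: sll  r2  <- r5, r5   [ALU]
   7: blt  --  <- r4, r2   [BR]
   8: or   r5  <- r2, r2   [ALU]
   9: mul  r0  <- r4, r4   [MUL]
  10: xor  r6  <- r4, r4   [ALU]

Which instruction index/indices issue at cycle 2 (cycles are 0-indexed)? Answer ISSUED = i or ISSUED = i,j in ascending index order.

ISSUED = 3

[0] i0+i1  st+xor  -- 2-wide
[1] i2  xor  -- RAW r4
[2] i3  st  -- no-port MEM/MEM
[3] i4+i5  ld+sub  -- 2-wide
[4] i6  sll  -- RAW r2
[5] i7+i8  blt+or  -- 2-wide
[6] i9+i10  mul+xor  -- 2-wide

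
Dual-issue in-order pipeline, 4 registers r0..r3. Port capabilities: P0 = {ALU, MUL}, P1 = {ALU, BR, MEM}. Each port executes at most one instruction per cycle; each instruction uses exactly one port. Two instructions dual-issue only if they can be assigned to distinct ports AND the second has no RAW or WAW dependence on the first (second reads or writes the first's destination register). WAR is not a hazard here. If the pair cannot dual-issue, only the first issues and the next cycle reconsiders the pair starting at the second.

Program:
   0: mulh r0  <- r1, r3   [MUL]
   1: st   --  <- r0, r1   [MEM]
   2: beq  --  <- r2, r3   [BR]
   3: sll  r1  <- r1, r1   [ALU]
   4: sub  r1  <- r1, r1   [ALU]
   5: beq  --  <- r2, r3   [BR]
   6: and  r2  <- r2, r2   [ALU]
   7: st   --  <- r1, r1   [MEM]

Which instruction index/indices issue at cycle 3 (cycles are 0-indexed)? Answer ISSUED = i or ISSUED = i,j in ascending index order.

ISSUED = 4,5

t=0 i0:mulh.MUL ; RAW r0
t=1 i1:st.MEM ; no-port MEM/BR
t=2 i2,i3:beq.BR/sll.ALU ; 2-wide
t=3 i4,i5:sub.ALU/beq.BR ; 2-wide
t=4 i6,i7:and.ALU/st.MEM ; 2-wide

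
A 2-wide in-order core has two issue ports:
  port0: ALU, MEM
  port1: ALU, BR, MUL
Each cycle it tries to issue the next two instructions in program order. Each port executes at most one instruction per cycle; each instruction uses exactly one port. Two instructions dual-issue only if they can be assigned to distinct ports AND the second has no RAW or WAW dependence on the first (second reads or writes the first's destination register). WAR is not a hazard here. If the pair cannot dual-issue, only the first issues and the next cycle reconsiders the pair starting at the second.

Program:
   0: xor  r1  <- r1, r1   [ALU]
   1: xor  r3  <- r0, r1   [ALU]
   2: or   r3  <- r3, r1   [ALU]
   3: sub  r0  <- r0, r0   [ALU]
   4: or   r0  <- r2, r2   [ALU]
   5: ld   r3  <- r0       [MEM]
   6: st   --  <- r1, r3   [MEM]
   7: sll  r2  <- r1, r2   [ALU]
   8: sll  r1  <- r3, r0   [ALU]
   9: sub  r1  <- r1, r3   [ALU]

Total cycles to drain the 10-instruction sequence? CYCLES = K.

CYCLES = 8

[0] i0  xor  -- RAW r1
[1] i1  xor  -- RAW+WAW r3
[2] i2+i3  or+sub  -- pair
[3] i4  or  -- RAW r0
[4] i5  ld  -- no-port MEM/MEM
[5] i6+i7  st+sll  -- pair
[6] i8  sll  -- RAW+WAW r1
[7] i9  sub  -- tail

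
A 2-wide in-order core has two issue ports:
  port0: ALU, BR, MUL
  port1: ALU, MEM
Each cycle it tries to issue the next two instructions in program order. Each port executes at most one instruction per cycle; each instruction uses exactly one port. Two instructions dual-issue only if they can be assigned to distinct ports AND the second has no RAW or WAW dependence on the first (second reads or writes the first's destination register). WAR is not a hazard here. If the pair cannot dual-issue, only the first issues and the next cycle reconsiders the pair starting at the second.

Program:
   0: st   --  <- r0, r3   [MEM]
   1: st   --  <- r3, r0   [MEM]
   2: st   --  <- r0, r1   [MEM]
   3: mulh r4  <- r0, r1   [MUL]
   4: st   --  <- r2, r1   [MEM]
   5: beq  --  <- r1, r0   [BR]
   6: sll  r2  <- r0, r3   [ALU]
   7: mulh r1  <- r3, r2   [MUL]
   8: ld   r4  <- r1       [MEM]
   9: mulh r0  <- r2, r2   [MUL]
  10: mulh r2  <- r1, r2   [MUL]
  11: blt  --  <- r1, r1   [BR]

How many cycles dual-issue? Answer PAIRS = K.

c0: i0 st  no-port MEM/MEM
c1: i1 st  no-port MEM/MEM
c2: i2/i3 st mulh  2-wide
c3: i4/i5 st beq  2-wide
c4: i6 sll  RAW r2
c5: i7 mulh  RAW r1
c6: i8/i9 ld mulh  2-wide
c7: i10 mulh  no-port MUL/BR
c8: i11 blt  tail

PAIRS = 3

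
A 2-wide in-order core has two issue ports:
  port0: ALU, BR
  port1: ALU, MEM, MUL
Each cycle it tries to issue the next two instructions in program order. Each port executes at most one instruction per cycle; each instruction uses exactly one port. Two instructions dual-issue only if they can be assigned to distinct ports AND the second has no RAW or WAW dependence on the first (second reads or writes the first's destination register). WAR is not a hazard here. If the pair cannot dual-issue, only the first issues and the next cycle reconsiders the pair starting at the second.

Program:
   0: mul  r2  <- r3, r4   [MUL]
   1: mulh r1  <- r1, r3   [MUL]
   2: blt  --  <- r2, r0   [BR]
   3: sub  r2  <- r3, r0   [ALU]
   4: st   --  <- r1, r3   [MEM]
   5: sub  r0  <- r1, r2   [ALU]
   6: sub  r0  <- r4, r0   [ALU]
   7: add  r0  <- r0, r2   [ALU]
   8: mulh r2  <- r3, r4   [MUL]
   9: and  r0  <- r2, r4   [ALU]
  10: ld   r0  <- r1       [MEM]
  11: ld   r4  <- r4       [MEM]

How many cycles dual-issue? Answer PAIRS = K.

PAIRS = 3

t=0 i0:mul ; no-port MUL/MUL
t=1 i1+i2:mulh+blt ; pair
t=2 i3+i4:sub+st ; pair
t=3 i5:sub ; RAW+WAW r0
t=4 i6:sub ; RAW+WAW r0
t=5 i7+i8:add+mulh ; pair
t=6 i9:and ; WAW r0
t=7 i10:ld ; no-port MEM/MEM
t=8 i11:ld ; tail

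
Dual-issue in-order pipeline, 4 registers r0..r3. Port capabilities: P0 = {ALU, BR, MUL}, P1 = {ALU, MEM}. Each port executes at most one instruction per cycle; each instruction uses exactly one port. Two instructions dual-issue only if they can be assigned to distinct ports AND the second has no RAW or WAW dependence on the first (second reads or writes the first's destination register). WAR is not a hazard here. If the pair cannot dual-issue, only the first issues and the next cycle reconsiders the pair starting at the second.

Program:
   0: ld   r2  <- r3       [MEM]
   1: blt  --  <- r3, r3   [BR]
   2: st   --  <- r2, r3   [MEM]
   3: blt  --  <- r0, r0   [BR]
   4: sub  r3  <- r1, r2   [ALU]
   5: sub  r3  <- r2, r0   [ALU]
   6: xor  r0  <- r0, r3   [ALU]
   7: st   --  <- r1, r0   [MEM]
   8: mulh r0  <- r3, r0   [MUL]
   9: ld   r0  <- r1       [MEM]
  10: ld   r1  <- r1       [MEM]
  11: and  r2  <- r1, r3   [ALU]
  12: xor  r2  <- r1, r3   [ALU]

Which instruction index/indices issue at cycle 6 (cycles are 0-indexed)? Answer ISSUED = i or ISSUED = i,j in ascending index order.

#0 head=0: ld blt i0&i1 dual
#1 head=2: st blt i2&i3 dual
#2 head=4: sub i4 WAW r3
#3 head=5: sub i5 RAW r3
#4 head=6: xor i6 RAW r0
#5 head=7: st mulh i7&i8 dual
#6 head=9: ld i9 no-port MEM/MEM
#7 head=10: ld i10 RAW r1
#8 head=11: and i11 WAW r2
#9 head=12: xor i12 tail

ISSUED = 9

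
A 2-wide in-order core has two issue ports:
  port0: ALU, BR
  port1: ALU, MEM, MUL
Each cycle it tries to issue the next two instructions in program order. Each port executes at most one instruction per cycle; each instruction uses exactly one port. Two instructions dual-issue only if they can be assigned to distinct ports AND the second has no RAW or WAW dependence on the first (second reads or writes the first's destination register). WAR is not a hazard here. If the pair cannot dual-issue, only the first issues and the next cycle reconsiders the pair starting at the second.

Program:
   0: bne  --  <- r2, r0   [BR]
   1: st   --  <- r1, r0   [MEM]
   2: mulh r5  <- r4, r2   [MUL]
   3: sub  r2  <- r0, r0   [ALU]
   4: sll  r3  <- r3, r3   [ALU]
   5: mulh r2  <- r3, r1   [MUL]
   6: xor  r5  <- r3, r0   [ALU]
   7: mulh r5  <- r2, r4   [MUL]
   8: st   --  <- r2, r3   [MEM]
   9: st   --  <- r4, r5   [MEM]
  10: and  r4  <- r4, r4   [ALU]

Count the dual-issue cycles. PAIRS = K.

PAIRS = 4

c0: i0+i1 bne st  pair
c1: i2+i3 mulh sub  pair
c2: i4 sll  RAW r3
c3: i5+i6 mulh xor  pair
c4: i7 mulh  no-port MUL/MEM
c5: i8 st  no-port MEM/MEM
c6: i9+i10 st and  pair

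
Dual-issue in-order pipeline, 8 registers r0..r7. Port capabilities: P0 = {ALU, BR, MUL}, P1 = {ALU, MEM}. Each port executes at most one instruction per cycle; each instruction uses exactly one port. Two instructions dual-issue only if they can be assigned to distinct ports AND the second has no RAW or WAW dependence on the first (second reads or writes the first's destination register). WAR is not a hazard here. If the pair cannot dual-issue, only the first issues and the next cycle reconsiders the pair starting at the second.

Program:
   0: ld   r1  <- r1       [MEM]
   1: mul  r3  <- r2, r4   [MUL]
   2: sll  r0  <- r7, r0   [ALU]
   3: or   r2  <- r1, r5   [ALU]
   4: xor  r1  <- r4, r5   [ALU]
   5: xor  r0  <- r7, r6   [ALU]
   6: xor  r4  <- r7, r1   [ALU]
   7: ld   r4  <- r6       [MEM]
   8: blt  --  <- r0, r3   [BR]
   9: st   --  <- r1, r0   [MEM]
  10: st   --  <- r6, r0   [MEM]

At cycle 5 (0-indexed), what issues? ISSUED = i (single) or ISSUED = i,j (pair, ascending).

ISSUED = 9

#0 head=0: ld.MEM+mul.MUL i0,i1 dual
#1 head=2: sll.ALU+or.ALU i2,i3 dual
#2 head=4: xor.ALU+xor.ALU i4,i5 dual
#3 head=6: xor.ALU i6 WAW r4
#4 head=7: ld.MEM+blt.BR i7,i8 dual
#5 head=9: st.MEM i9 no-port MEM/MEM
#6 head=10: st.MEM i10 tail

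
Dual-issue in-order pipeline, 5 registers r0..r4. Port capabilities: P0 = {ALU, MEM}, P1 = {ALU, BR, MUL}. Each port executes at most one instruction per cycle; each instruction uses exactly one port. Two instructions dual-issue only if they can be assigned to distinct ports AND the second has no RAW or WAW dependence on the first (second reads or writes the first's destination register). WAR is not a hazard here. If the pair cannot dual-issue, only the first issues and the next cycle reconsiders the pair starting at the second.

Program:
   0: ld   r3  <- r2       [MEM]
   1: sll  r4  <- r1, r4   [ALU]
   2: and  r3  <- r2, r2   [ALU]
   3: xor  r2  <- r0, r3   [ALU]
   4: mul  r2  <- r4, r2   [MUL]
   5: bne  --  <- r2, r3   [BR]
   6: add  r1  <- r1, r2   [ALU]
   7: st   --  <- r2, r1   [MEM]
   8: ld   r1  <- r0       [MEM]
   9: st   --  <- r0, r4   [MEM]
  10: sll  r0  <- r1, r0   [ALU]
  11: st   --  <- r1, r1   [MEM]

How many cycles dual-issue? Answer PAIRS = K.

t=0 i0/i1:ld/sll ; 2-wide
t=1 i2:and ; RAW r3
t=2 i3:xor ; RAW+WAW r2
t=3 i4:mul ; no-port MUL/BR
t=4 i5/i6:bne/add ; 2-wide
t=5 i7:st ; no-port MEM/MEM
t=6 i8:ld ; no-port MEM/MEM
t=7 i9/i10:st/sll ; 2-wide
t=8 i11:st ; tail

PAIRS = 3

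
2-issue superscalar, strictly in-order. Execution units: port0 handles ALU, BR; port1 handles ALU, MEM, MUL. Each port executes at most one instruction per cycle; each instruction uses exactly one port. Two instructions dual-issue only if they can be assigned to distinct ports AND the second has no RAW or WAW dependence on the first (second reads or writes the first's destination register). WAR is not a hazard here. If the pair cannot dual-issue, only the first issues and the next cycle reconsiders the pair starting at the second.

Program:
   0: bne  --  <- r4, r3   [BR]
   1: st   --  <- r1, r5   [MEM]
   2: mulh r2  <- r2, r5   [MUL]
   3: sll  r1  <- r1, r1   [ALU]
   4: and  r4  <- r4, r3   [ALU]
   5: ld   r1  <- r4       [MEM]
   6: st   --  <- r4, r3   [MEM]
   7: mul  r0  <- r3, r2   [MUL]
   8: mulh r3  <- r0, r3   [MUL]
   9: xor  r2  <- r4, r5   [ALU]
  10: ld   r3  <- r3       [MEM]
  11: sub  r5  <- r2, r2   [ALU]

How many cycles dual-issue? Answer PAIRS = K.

[0] i0,i1  bne/st  -- pair
[1] i2,i3  mulh/sll  -- pair
[2] i4  and  -- RAW r4
[3] i5  ld  -- no-port MEM/MEM
[4] i6  st  -- no-port MEM/MUL
[5] i7  mul  -- no-port MUL/MUL
[6] i8,i9  mulh/xor  -- pair
[7] i10,i11  ld/sub  -- pair

PAIRS = 4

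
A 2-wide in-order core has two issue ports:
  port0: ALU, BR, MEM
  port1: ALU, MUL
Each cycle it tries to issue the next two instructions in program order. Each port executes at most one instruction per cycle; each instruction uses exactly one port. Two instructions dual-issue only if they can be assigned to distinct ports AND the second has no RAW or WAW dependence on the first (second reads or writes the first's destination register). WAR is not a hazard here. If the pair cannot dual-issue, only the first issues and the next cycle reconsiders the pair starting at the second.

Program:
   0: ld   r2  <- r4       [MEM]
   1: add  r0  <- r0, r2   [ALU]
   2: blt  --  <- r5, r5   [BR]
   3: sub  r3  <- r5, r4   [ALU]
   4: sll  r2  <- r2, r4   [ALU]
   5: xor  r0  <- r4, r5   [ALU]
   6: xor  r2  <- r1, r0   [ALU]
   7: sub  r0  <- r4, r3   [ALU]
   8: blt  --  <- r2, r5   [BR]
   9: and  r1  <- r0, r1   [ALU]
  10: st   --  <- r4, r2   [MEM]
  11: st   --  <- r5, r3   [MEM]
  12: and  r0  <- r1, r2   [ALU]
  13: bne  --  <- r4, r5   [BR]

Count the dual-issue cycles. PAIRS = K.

PAIRS = 5

t=0 i0:ld.MEM ; RAW r2
t=1 i1,i2:add.ALU blt.BR ; pair
t=2 i3,i4:sub.ALU sll.ALU ; pair
t=3 i5:xor.ALU ; RAW r0
t=4 i6,i7:xor.ALU sub.ALU ; pair
t=5 i8,i9:blt.BR and.ALU ; pair
t=6 i10:st.MEM ; no-port MEM/MEM
t=7 i11,i12:st.MEM and.ALU ; pair
t=8 i13:bne.BR ; tail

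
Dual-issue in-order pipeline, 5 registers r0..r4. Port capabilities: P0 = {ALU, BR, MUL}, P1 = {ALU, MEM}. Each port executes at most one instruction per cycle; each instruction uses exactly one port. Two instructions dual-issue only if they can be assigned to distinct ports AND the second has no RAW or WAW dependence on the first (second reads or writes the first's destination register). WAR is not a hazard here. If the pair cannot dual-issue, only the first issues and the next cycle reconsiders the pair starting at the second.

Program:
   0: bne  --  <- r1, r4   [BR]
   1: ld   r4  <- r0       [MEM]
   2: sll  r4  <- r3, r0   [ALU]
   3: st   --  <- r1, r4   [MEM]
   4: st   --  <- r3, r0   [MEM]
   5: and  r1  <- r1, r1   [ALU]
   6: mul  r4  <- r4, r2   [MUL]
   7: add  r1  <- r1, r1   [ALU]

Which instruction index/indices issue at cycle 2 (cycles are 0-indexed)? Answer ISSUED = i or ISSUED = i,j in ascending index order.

[0] i0,i1  bne/ld  -- 2-wide
[1] i2  sll  -- RAW r4
[2] i3  st  -- no-port MEM/MEM
[3] i4,i5  st/and  -- 2-wide
[4] i6,i7  mul/add  -- 2-wide

ISSUED = 3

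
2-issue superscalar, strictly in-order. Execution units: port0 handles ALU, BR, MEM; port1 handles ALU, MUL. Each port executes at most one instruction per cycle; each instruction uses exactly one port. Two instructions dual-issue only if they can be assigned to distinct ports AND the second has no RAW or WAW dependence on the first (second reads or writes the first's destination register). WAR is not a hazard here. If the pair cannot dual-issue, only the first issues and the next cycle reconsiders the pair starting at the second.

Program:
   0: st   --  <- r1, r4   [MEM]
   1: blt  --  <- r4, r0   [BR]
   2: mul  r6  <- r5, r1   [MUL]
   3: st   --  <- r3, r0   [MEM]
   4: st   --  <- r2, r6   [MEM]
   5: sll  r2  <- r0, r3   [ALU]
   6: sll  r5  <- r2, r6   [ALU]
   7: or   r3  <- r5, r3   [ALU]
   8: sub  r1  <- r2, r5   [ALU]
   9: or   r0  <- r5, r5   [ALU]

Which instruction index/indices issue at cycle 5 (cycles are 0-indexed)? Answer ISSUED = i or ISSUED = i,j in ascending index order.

c0: i0 st  no-port MEM/BR
c1: i1&i2 blt+mul  dual
c2: i3 st  no-port MEM/MEM
c3: i4&i5 st+sll  dual
c4: i6 sll  RAW r5
c5: i7&i8 or+sub  dual
c6: i9 or  tail

ISSUED = 7,8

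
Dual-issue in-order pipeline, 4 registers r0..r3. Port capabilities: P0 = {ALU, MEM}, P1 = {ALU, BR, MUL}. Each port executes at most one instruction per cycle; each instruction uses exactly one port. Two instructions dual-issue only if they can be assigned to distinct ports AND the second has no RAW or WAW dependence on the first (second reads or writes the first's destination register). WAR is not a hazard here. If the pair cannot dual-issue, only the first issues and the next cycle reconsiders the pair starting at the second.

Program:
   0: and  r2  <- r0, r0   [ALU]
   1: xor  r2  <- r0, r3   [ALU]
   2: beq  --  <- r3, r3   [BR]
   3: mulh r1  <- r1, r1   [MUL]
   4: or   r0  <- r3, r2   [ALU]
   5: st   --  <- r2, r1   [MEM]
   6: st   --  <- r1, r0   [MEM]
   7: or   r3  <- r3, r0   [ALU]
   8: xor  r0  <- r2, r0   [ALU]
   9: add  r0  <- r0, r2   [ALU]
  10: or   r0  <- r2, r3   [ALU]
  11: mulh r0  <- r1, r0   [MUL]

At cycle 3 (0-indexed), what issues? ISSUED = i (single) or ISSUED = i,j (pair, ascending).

c0: i0 and.ALU  WAW r2
c1: i1&i2 xor.ALU;beq.BR  2-wide
c2: i3&i4 mulh.MUL;or.ALU  2-wide
c3: i5 st.MEM  no-port MEM/MEM
c4: i6&i7 st.MEM;or.ALU  2-wide
c5: i8 xor.ALU  RAW+WAW r0
c6: i9 add.ALU  WAW r0
c7: i10 or.ALU  RAW+WAW r0
c8: i11 mulh.MUL  tail

ISSUED = 5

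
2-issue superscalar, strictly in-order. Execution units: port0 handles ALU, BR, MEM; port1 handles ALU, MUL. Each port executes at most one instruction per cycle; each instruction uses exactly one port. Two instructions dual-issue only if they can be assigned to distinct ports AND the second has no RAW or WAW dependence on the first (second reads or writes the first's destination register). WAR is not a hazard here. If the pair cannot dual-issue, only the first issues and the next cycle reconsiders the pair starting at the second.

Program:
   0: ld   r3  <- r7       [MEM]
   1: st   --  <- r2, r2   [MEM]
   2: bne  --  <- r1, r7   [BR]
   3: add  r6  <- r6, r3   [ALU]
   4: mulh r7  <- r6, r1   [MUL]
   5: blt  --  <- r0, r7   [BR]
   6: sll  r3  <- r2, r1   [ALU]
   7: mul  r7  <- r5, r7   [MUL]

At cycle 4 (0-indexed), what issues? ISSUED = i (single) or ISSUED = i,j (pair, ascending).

ISSUED = 5,6

c0: i0 ld  no-port MEM/MEM
c1: i1 st  no-port MEM/BR
c2: i2,i3 bne;add  dual
c3: i4 mulh  RAW r7
c4: i5,i6 blt;sll  dual
c5: i7 mul  tail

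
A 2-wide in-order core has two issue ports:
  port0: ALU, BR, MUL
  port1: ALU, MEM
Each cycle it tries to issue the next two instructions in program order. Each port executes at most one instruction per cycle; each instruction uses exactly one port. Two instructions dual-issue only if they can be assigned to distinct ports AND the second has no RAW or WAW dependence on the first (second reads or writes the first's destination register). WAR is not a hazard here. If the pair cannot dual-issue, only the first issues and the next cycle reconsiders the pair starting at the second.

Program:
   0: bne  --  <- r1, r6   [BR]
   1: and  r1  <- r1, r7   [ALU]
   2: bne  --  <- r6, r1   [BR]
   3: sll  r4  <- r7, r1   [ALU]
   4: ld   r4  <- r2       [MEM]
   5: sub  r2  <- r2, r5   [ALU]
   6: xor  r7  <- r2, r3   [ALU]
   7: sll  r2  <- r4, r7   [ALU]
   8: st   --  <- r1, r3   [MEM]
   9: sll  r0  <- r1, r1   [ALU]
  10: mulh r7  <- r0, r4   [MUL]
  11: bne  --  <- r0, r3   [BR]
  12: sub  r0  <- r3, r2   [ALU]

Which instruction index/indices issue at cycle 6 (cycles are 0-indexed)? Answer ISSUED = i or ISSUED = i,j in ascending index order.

[0] i0&i1  bne and  -- dual
[1] i2&i3  bne sll  -- dual
[2] i4&i5  ld sub  -- dual
[3] i6  xor  -- RAW r7
[4] i7&i8  sll st  -- dual
[5] i9  sll  -- RAW r0
[6] i10  mulh  -- no-port MUL/BR
[7] i11&i12  bne sub  -- dual

ISSUED = 10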